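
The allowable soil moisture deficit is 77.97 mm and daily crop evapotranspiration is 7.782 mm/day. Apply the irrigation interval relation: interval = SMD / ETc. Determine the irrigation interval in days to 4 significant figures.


interval = 77.97 / 7.782 = 10.02 days
Therefore the irrigation interval = 10.02 days.


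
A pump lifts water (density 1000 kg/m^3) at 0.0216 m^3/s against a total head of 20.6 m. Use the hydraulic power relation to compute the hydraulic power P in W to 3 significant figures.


Approach: apply the hydraulic power relation, P = rho*g*Q*H.
P = 1000 * 9.81 * 0.0216 * 20.6 = 4370 W
Therefore the hydraulic power P = 4370 W.


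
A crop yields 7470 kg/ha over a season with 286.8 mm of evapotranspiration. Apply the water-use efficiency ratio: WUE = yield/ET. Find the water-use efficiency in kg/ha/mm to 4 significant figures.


WUE = 7470 / 286.8 = 26.05 kg/ha/mm
Therefore the water-use efficiency = 26.05 kg/ha/mm.


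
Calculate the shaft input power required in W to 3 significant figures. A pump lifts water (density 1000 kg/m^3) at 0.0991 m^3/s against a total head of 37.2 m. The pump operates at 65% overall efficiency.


Approach: apply hydraulic power then efficiency conversion, P = rho*g*Q*H; P_in = P/eta.
Step 1 — hydraulic power (P = rho*g*Q*H):
  P = 1000 * 9.81 * 0.0991 * 37.2 = 36165 W
Step 2 — input power: P_in = P/eta = 36165 / 0.65 = 55600 W
Therefore the shaft input power required = 55600 W.


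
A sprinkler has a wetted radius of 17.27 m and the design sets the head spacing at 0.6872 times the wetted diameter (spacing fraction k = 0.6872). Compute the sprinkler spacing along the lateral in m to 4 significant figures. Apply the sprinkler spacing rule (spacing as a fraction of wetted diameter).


Approach: apply the sprinkler spacing rule (spacing as a fraction of wetted diameter), S = k*(2*R).
S = 0.6872 * (2 * 17.27) = 23.74 m
Therefore the sprinkler spacing along the lateral = 23.74 m.


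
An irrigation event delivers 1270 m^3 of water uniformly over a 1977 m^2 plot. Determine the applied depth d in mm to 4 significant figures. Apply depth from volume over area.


Approach: apply depth from volume over area, d = (V/A)*1000.
d = (1270 / 1977) * 1000 = 642.4 mm
Therefore the applied depth d = 642.4 mm.


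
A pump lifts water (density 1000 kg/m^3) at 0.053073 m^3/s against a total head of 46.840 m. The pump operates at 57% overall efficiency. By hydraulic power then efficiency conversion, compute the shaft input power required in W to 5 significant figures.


Approach: apply hydraulic power then efficiency conversion, P = rho*g*Q*H; P_in = P/eta.
Step 1 — hydraulic power (P = rho*g*Q*H):
  P = 1000 * 9.81 * 0.053073 * 46.840 = 24387.06 W
Step 2 — input power: P_in = P/eta = 24387.06 / 0.57 = 42784 W
Therefore the shaft input power required = 42784 W.


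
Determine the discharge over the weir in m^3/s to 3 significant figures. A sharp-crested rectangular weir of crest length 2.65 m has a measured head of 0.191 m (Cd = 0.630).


Approach: apply the rectangular weir equation, Q = (2/3)*Cd*L*sqrt(2g)*H^1.5.
Q = (2/3)*0.630*2.65*sqrt(2*9.81)*0.191^1.5 = 0.412 m^3/s
Therefore the discharge over the weir = 0.412 m^3/s.


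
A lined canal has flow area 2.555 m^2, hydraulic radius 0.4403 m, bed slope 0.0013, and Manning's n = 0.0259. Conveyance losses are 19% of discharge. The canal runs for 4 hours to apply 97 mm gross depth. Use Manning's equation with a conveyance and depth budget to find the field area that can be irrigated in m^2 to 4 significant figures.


Approach: apply Manning's equation with a conveyance and depth budget, Q = (1/n)*A*R^(2/3)*S^(1/2); Q_field = Q*(1-loss); Area = Q_field*t/(d/1000).
Step 1 — canal discharge (Manning's equation):
  Q = (1/0.0259) * 2.555 * 0.4403^(2/3) * 0.0013^(1/2) = 2.05855 m^3/s
Step 2 — delivered flow: Q_field = 2.05855*(1 - 19/100) = 1.66743 m^3/s
Step 3 — volume delivered: V = 1.66743 * 4*3600 = 24011.0 m^3
Step 4 — area served: A = V / (depth/1000) = 24011.0 / 0.097 = 247500 m^2
Therefore the field area that can be irrigated = 247500 m^2.


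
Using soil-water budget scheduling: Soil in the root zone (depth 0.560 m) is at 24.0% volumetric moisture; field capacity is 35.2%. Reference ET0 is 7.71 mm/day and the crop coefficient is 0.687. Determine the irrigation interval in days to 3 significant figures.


Approach: apply soil-water budget scheduling, SMD = (FC-theta)/100*depth*1000; ETc = ET0*Kc; interval = SMD/ETc.
Step 1 — soil moisture deficit:
  SMD = (35.2 - 24.0)/100 * 0.560 * 1000 = 62.720 mm
Step 2 — daily crop ET (ETc = ET0*Kc):
  ETc = 7.71 * 0.687 = 5.2968 mm/day
Step 3 — irrigation interval (SMD/ETc):
  interval = 62.720 / 5.2968 = 11.8 days
Therefore the irrigation interval = 11.8 days.


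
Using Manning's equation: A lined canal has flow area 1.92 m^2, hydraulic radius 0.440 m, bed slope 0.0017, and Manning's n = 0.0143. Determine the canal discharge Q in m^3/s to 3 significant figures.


Approach: apply Manning's equation, Q = (1/n)*A*R^(2/3)*S^(1/2).
Q = (1/0.0143) * 1.92 * 0.440^(2/3) * 0.0017^(1/2) = 3.20 m^3/s
Therefore the canal discharge Q = 3.20 m^3/s.


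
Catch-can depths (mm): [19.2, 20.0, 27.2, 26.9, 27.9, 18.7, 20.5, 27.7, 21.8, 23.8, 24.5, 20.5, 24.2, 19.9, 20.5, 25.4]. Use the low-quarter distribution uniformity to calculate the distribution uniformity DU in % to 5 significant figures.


Approach: apply the low-quarter distribution uniformity, DU = (mean of lowest quarter of readings / overall mean)*100.
sorted lowest 4 of 16: [18.7, 19.2, 19.9, 20.0] -> mean = 19.45000 mm
overall mean = 23.04375 mm
DU = (19.45000/23.04375)*100 = 84.405 %
Therefore the distribution uniformity DU = 84.405 %.


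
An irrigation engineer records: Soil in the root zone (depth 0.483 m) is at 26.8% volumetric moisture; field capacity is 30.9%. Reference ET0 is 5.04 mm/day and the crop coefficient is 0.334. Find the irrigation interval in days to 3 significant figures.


Approach: apply soil-water budget scheduling, SMD = (FC-theta)/100*depth*1000; ETc = ET0*Kc; interval = SMD/ETc.
Step 1 — soil moisture deficit:
  SMD = (30.9 - 26.8)/100 * 0.483 * 1000 = 19.803 mm
Step 2 — daily crop ET (ETc = ET0*Kc):
  ETc = 5.04 * 0.334 = 1.6834 mm/day
Step 3 — irrigation interval (SMD/ETc):
  interval = 19.803 / 1.6834 = 11.8 days
Therefore the irrigation interval = 11.8 days.


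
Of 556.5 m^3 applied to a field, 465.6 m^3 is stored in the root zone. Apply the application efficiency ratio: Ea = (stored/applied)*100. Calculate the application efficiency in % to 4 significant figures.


Ea = (465.6/556.5)*100 = 83.67 %
Therefore the application efficiency = 83.67 %.


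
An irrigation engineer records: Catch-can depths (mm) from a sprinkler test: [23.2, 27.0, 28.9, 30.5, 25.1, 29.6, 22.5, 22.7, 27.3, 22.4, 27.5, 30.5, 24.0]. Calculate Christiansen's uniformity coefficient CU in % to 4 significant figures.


Approach: apply Christiansen's uniformity coefficient, CU = (1 - mean_abs_deviation/mean)*100.
mean = 26.2462 mm
mean |d_i - mean| = 2.70414 mm
CU = (1 - 2.70414/26.2462)*100 = 89.70 %
Therefore Christiansen's uniformity coefficient CU = 89.70 %.


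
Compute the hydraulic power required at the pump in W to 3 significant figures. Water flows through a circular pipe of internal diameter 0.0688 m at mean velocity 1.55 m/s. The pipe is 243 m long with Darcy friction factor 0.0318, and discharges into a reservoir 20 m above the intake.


Approach: apply continuity + Darcy-Weisbach + hydraulic power, Q = A*v; hf = f*(L/D)*(v^2/(2g)); H = static + hf; P = rho*g*Q*H.
Step 1 — flow rate (continuity, Q = A*v):
  A = pi*(0.0688/2)^2 = 0.0037176 m^2
  Q = 0.0037176 * 1.55 = 0.0057623 m^3/s
Step 2 — friction head loss (Darcy-Weisbach):
  hf = 0.0318 * (243/0.0688) * (1.55^2 / (2*9.81))
  hf = 13.753 m
Step 3 — total head: H = 20 + 13.753 = 33.753 m
Step 4 — hydraulic power (P = rho*g*Q*H):
  P = 1000 * 9.81 * 0.0057623 * 33.753 = 1910 W
Therefore the hydraulic power required at the pump = 1910 W.


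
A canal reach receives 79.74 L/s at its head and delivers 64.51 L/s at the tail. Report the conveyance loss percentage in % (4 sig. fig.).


Approach: apply the conveyance loss ratio, loss% = ((Q_head - Q_tail)/Q_head)*100.
loss = ((79.74 - 64.51)/79.74)*100 = 19.10 %
Therefore the conveyance loss percentage = 19.10 %.


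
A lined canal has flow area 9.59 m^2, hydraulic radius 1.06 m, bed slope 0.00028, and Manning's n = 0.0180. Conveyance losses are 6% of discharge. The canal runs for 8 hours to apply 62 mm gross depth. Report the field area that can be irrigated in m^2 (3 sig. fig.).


Approach: apply Manning's equation with a conveyance and depth budget, Q = (1/n)*A*R^(2/3)*S^(1/2); Q_field = Q*(1-loss); Area = Q_field*t/(d/1000).
Step 1 — canal discharge (Manning's equation):
  Q = (1/0.0180) * 9.59 * 1.06^(2/3) * 0.00028^(1/2) = 9.2682 m^3/s
Step 2 — delivered flow: Q_field = 9.2682*(1 - 6/100) = 8.7121 m^3/s
Step 3 — volume delivered: V = 8.7121 * 8*3600 = 250910 m^3
Step 4 — area served: A = V / (depth/1000) = 250910 / 0.062 = 4050000 m^2
Therefore the field area that can be irrigated = 4050000 m^2.


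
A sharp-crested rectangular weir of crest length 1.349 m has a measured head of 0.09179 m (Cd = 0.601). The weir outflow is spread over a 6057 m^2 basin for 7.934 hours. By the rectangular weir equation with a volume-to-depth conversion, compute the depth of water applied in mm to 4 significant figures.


Approach: apply the rectangular weir equation with a volume-to-depth conversion, Q = (2/3)*Cd*L*sqrt(2g)*H^1.5; d = Q*t/A * 1000.
Step 1 — weir discharge:
  Q = (2/3)*0.601*1.349*sqrt(2*9.81)*0.09179^1.5 = 0.0665791 m^3/s
Step 2 — volume: V = 0.0665791 * 7.934*3600 = 1901.66 m^3
Step 3 — depth: d = V/A * 1000 = 1901.66/6057 * 1000 = 314.0 mm
Therefore the depth of water applied = 314.0 mm.


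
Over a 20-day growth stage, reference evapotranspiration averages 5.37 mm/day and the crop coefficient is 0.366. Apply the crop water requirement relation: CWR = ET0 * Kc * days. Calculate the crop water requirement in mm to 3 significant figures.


CWR = 5.37 * 0.366 * 20 = 39.3 mm
Therefore the crop water requirement = 39.3 mm.


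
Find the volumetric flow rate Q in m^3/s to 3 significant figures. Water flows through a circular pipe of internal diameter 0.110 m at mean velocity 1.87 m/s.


Approach: apply the continuity equation for pipe flow, Q = A * v with A = pi*(D/2)^2.
A = pi*(0.110/2)^2 = 0.0095033 m^2
Q = 0.0095033 * 1.87 = 0.0178 m^3/s
Therefore the volumetric flow rate Q = 0.0178 m^3/s.


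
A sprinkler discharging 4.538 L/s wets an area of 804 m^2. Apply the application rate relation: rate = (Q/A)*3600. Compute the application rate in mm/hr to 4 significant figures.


rate = (4.538 / 804) * 3600 = 20.32 mm/hr
Therefore the application rate = 20.32 mm/hr.


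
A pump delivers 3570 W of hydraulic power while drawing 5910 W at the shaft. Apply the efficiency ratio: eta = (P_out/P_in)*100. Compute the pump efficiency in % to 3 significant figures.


eta = (3570 / 5910) * 100 = 60.4 %
Therefore the pump efficiency = 60.4 %.


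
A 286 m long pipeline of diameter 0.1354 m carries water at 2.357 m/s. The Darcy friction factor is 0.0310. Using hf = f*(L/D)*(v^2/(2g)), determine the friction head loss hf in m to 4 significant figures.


hf = 0.0310 * (286/0.1354) * (2.357^2 / (2*9.81))
hf = 18.54 m
Therefore the friction head loss hf = 18.54 m.


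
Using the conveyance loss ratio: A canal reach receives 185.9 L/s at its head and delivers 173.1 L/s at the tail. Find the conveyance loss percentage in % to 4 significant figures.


Approach: apply the conveyance loss ratio, loss% = ((Q_head - Q_tail)/Q_head)*100.
loss = ((185.9 - 173.1)/185.9)*100 = 6.885 %
Therefore the conveyance loss percentage = 6.885 %.


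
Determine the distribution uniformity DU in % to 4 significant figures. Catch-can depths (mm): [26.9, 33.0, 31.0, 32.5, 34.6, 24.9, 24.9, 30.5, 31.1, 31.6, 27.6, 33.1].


Approach: apply the low-quarter distribution uniformity, DU = (mean of lowest quarter of readings / overall mean)*100.
sorted lowest 3 of 12: [24.9, 24.9, 26.9] -> mean = 25.5667 mm
overall mean = 30.1417 mm
DU = (25.5667/30.1417)*100 = 84.82 %
Therefore the distribution uniformity DU = 84.82 %.


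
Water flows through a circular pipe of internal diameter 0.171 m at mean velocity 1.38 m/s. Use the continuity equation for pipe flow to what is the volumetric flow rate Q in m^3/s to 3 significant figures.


Approach: apply the continuity equation for pipe flow, Q = A * v with A = pi*(D/2)^2.
A = pi*(0.171/2)^2 = 0.022966 m^2
Q = 0.022966 * 1.38 = 0.0317 m^3/s
Therefore the volumetric flow rate Q = 0.0317 m^3/s.


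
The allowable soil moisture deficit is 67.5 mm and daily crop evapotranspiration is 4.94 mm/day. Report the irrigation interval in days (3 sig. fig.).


Approach: apply the irrigation interval relation, interval = SMD / ETc.
interval = 67.5 / 4.94 = 13.7 days
Therefore the irrigation interval = 13.7 days.


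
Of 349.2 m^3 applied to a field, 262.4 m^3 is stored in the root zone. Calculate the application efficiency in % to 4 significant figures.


Approach: apply the application efficiency ratio, Ea = (stored/applied)*100.
Ea = (262.4/349.2)*100 = 75.14 %
Therefore the application efficiency = 75.14 %.


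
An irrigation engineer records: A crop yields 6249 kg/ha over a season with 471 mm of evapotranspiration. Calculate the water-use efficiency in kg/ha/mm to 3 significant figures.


Approach: apply the water-use efficiency ratio, WUE = yield/ET.
WUE = 6249 / 471 = 13.3 kg/ha/mm
Therefore the water-use efficiency = 13.3 kg/ha/mm.


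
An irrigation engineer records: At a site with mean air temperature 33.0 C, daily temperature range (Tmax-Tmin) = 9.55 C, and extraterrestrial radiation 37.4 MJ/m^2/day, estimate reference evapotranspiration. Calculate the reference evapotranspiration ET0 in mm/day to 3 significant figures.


Approach: apply the Hargreaves-Samani method, ET0 = 0.0023*(Tmean+17.8)*sqrt(Tmax-Tmin)*0.408*Ra.
ET0 = 0.0023*(33.0+17.8)*sqrt(9.55)*0.408*37.4 = 5.51 mm/day
Therefore the reference evapotranspiration ET0 = 5.51 mm/day.


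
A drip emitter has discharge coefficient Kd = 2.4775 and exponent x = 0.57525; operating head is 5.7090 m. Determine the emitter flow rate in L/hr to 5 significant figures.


Approach: apply the emitter characteristic equation, q = Kd * h^x.
q = 2.4775 * 5.7090^0.57525 = 6.7488 L/hr
Therefore the emitter flow rate = 6.7488 L/hr.


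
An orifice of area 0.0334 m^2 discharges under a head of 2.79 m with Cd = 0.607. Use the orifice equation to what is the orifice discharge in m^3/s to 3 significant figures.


Approach: apply the orifice equation, Q = Cd*A*sqrt(2*g*h).
Q = 0.607 * 0.0334 * sqrt(2*9.81*2.79) = 0.150 m^3/s
Therefore the orifice discharge = 0.150 m^3/s.


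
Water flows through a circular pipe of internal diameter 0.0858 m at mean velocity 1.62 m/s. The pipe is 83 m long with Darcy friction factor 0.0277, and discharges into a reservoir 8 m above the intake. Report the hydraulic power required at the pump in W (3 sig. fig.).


Approach: apply continuity + Darcy-Weisbach + hydraulic power, Q = A*v; hf = f*(L/D)*(v^2/(2g)); H = static + hf; P = rho*g*Q*H.
Step 1 — flow rate (continuity, Q = A*v):
  A = pi*(0.0858/2)^2 = 0.0057818 m^2
  Q = 0.0057818 * 1.62 = 0.0093665 m^3/s
Step 2 — friction head loss (Darcy-Weisbach):
  hf = 0.0277 * (83/0.0858) * (1.62^2 / (2*9.81))
  hf = 3.5843 m
Step 3 — total head: H = 8 + 3.5843 = 11.584 m
Step 4 — hydraulic power (P = rho*g*Q*H):
  P = 1000 * 9.81 * 0.0093665 * 11.584 = 1060 W
Therefore the hydraulic power required at the pump = 1060 W.


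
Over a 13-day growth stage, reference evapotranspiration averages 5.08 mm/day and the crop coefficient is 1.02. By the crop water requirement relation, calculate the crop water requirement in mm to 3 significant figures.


Approach: apply the crop water requirement relation, CWR = ET0 * Kc * days.
CWR = 5.08 * 1.02 * 13 = 67.4 mm
Therefore the crop water requirement = 67.4 mm.


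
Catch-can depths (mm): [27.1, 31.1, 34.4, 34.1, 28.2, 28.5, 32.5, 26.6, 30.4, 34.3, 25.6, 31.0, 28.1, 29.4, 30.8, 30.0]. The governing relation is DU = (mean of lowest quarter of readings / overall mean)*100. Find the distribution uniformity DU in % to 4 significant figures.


sorted lowest 4 of 16: [25.6, 26.6, 27.1, 28.1] -> mean = 26.8500 mm
overall mean = 30.1313 mm
DU = (26.8500/30.1313)*100 = 89.11 %
Therefore the distribution uniformity DU = 89.11 %.


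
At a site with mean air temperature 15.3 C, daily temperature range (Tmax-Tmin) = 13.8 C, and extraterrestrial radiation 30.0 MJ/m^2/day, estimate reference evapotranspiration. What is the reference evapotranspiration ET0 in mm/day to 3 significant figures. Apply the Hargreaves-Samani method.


Approach: apply the Hargreaves-Samani method, ET0 = 0.0023*(Tmean+17.8)*sqrt(Tmax-Tmin)*0.408*Ra.
ET0 = 0.0023*(15.3+17.8)*sqrt(13.8)*0.408*30.0 = 3.46 mm/day
Therefore the reference evapotranspiration ET0 = 3.46 mm/day.


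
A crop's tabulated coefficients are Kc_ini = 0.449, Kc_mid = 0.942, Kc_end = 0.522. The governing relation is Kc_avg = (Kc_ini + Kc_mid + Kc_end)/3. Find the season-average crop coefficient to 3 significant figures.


Kc_avg = (0.449 + 0.942 + 0.522)/3 = 0.638
Therefore the season-average crop coefficient = 0.638.


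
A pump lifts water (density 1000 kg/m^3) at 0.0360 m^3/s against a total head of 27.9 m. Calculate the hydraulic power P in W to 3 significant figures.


Approach: apply the hydraulic power relation, P = rho*g*Q*H.
P = 1000 * 9.81 * 0.0360 * 27.9 = 9850 W
Therefore the hydraulic power P = 9850 W.


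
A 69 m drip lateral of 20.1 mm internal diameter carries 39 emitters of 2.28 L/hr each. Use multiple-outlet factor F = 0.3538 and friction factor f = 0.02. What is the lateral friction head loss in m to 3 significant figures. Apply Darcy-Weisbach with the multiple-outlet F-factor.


Approach: apply Darcy-Weisbach with the multiple-outlet F-factor, Q = n*q/(3600*1000) m^3/s; v = Q/A; hf = F*f*(L/D)*(v^2/(2g)).
Q = 39*2.28/(3600*1000) = 2.4700e-05 m^3/s
A = pi*(20.1e-3/2)^2 = 3.1731e-04 m^2, so v = Q/A = 0.077842 m/s
hf = 0.3538*0.02*(69/0.0201)*(0.077842^2/(2*9.81)) = 0.00750 m
Therefore the lateral friction head loss = 0.00750 m.


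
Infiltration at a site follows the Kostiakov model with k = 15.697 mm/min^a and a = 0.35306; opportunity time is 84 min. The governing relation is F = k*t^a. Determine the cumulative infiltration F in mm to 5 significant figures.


F = 15.697 * 84^0.35306 = 75.024 mm
Therefore the cumulative infiltration F = 75.024 mm.


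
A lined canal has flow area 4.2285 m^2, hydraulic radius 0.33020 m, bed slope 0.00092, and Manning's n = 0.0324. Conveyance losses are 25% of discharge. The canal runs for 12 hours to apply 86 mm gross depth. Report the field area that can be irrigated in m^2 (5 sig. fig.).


Approach: apply Manning's equation with a conveyance and depth budget, Q = (1/n)*A*R^(2/3)*S^(1/2); Q_field = Q*(1-loss); Area = Q_field*t/(d/1000).
Step 1 — canal discharge (Manning's equation):
  Q = (1/0.0324) * 4.2285 * 0.33020^(2/3) * 0.00092^(1/2) = 1.891124 m^3/s
Step 2 — delivered flow: Q_field = 1.891124*(1 - 25/100) = 1.418343 m^3/s
Step 3 — volume delivered: V = 1.418343 * 12*3600 = 61272.41 m^3
Step 4 — area served: A = V / (depth/1000) = 61272.41 / 0.086 = 712470 m^2
Therefore the field area that can be irrigated = 712470 m^2.


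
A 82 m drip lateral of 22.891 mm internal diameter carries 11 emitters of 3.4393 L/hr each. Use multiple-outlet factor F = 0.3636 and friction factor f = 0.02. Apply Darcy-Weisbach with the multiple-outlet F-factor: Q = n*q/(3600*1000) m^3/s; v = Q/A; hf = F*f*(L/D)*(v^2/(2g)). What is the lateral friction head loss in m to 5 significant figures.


Q = 11*3.4393/(3600*1000) = 1.050897e-05 m^3/s
A = pi*(22.891e-3/2)^2 = 4.115470e-04 m^2, so v = Q/A = 0.02553529 m/s
hf = 0.3636*0.02*(82/0.022891)*(0.02553529^2/(2*9.81)) = 0.00086574 m
Therefore the lateral friction head loss = 0.00086574 m.


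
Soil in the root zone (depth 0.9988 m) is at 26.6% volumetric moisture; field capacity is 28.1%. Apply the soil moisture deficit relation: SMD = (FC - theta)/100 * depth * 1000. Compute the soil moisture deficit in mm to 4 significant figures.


SMD = (28.1 - 26.6)/100 * 0.9988 * 1000 = 14.98 mm
Therefore the soil moisture deficit = 14.98 mm.


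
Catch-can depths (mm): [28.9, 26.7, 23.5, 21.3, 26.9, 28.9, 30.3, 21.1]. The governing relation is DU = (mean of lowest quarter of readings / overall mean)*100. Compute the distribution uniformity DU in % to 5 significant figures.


sorted lowest 2 of 8: [21.1, 21.3] -> mean = 21.20000 mm
overall mean = 25.95000 mm
DU = (21.20000/25.95000)*100 = 81.696 %
Therefore the distribution uniformity DU = 81.696 %.


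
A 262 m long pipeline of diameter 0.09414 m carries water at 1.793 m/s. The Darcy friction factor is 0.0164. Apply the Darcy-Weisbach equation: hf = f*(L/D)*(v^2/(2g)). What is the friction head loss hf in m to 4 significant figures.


hf = 0.0164 * (262/0.09414) * (1.793^2 / (2*9.81))
hf = 7.479 m
Therefore the friction head loss hf = 7.479 m.


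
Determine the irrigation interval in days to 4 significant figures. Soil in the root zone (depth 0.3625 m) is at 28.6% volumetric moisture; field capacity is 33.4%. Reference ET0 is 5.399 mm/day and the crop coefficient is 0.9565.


Approach: apply soil-water budget scheduling, SMD = (FC-theta)/100*depth*1000; ETc = ET0*Kc; interval = SMD/ETc.
Step 1 — soil moisture deficit:
  SMD = (33.4 - 28.6)/100 * 0.3625 * 1000 = 17.4000 mm
Step 2 — daily crop ET (ETc = ET0*Kc):
  ETc = 5.399 * 0.9565 = 5.16414 mm/day
Step 3 — irrigation interval (SMD/ETc):
  interval = 17.4000 / 5.16414 = 3.369 days
Therefore the irrigation interval = 3.369 days.


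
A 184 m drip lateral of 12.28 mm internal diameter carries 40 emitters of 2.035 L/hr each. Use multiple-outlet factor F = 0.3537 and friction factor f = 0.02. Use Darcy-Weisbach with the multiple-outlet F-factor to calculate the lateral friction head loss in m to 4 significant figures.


Approach: apply Darcy-Weisbach with the multiple-outlet F-factor, Q = n*q/(3600*1000) m^3/s; v = Q/A; hf = F*f*(L/D)*(v^2/(2g)).
Q = 40*2.035/(3600*1000) = 2.26111e-05 m^3/s
A = pi*(12.28e-3/2)^2 = 1.18437e-04 m^2, so v = Q/A = 0.190913 m/s
hf = 0.3537*0.02*(184/0.01228)*(0.190913^2/(2*9.81)) = 0.1969 m
Therefore the lateral friction head loss = 0.1969 m.


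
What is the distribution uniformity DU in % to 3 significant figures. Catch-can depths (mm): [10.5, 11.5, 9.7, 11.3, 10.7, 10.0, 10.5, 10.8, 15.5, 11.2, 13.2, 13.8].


Approach: apply the low-quarter distribution uniformity, DU = (mean of lowest quarter of readings / overall mean)*100.
sorted lowest 3 of 12: [9.7, 10.0, 10.5] -> mean = 10.067 mm
overall mean = 11.558 mm
DU = (10.067/11.558)*100 = 87.1 %
Therefore the distribution uniformity DU = 87.1 %.


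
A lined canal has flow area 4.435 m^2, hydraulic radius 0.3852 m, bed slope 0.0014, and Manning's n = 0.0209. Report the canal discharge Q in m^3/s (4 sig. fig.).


Approach: apply Manning's equation, Q = (1/n)*A*R^(2/3)*S^(1/2).
Q = (1/0.0209) * 4.435 * 0.3852^(2/3) * 0.0014^(1/2) = 4.203 m^3/s
Therefore the canal discharge Q = 4.203 m^3/s.


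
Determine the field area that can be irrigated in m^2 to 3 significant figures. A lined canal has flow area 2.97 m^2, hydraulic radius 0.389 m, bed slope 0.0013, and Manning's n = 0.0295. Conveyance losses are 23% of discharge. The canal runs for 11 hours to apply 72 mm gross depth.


Approach: apply Manning's equation with a conveyance and depth budget, Q = (1/n)*A*R^(2/3)*S^(1/2); Q_field = Q*(1-loss); Area = Q_field*t/(d/1000).
Step 1 — canal discharge (Manning's equation):
  Q = (1/0.0295) * 2.97 * 0.389^(2/3) * 0.0013^(1/2) = 1.9344 m^3/s
Step 2 — delivered flow: Q_field = 1.9344*(1 - 23/100) = 1.4895 m^3/s
Step 3 — volume delivered: V = 1.4895 * 11*3600 = 58983 m^3
Step 4 — area served: A = V / (depth/1000) = 58983 / 0.072 = 819000 m^2
Therefore the field area that can be irrigated = 819000 m^2.


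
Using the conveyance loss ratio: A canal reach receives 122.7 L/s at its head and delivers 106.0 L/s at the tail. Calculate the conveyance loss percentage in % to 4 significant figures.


Approach: apply the conveyance loss ratio, loss% = ((Q_head - Q_tail)/Q_head)*100.
loss = ((122.7 - 106.0)/122.7)*100 = 13.61 %
Therefore the conveyance loss percentage = 13.61 %.


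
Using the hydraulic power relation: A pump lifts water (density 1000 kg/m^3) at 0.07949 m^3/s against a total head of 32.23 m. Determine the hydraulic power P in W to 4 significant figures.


Approach: apply the hydraulic power relation, P = rho*g*Q*H.
P = 1000 * 9.81 * 0.07949 * 32.23 = 25130 W
Therefore the hydraulic power P = 25130 W.


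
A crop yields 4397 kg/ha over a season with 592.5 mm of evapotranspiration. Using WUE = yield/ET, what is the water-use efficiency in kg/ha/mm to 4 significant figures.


WUE = 4397 / 592.5 = 7.421 kg/ha/mm
Therefore the water-use efficiency = 7.421 kg/ha/mm.


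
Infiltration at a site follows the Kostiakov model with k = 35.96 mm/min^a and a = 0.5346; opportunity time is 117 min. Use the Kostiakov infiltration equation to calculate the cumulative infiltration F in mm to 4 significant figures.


Approach: apply the Kostiakov infiltration equation, F = k*t^a.
F = 35.96 * 117^0.5346 = 458.6 mm
Therefore the cumulative infiltration F = 458.6 mm.


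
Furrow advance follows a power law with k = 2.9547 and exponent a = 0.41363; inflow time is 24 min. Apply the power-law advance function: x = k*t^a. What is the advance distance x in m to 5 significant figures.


x = 2.9547 * 24^0.41363 = 11.000 m
Therefore the advance distance x = 11.000 m.


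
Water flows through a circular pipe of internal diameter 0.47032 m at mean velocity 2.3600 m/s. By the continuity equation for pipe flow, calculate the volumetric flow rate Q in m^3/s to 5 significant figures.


Approach: apply the continuity equation for pipe flow, Q = A * v with A = pi*(D/2)^2.
A = pi*(0.47032/2)^2 = 0.1737308 m^2
Q = 0.1737308 * 2.3600 = 0.41000 m^3/s
Therefore the volumetric flow rate Q = 0.41000 m^3/s.


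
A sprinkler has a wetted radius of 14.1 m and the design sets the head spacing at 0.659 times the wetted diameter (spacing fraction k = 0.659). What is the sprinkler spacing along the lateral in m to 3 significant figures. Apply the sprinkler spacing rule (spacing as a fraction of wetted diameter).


Approach: apply the sprinkler spacing rule (spacing as a fraction of wetted diameter), S = k*(2*R).
S = 0.659 * (2 * 14.1) = 18.6 m
Therefore the sprinkler spacing along the lateral = 18.6 m.


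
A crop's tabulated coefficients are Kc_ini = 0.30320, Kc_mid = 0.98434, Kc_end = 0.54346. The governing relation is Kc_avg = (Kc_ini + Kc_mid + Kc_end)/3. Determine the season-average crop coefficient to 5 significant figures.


Kc_avg = (0.30320 + 0.98434 + 0.54346)/3 = 0.61033
Therefore the season-average crop coefficient = 0.61033.


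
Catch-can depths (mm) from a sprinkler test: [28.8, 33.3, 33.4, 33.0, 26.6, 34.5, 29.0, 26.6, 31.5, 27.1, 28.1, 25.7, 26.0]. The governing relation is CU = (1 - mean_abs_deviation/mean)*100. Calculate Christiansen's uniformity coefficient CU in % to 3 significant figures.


mean = 29.508 mm
mean |d_i - mean| = 2.7941 mm
CU = (1 - 2.7941/29.508)*100 = 90.5 %
Therefore Christiansen's uniformity coefficient CU = 90.5 %.


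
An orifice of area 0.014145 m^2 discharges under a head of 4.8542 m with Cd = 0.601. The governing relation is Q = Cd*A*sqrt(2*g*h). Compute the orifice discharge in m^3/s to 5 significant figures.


Q = 0.601 * 0.014145 * sqrt(2*9.81*4.8542) = 0.082963 m^3/s
Therefore the orifice discharge = 0.082963 m^3/s.


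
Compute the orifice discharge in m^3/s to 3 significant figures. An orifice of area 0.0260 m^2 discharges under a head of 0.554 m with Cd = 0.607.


Approach: apply the orifice equation, Q = Cd*A*sqrt(2*g*h).
Q = 0.607 * 0.0260 * sqrt(2*9.81*0.554) = 0.0520 m^3/s
Therefore the orifice discharge = 0.0520 m^3/s.


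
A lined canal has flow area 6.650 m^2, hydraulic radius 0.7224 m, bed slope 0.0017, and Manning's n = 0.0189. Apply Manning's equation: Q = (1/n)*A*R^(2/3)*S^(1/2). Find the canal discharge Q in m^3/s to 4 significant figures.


Q = (1/0.0189) * 6.650 * 0.7224^(2/3) * 0.0017^(1/2) = 11.68 m^3/s
Therefore the canal discharge Q = 11.68 m^3/s.


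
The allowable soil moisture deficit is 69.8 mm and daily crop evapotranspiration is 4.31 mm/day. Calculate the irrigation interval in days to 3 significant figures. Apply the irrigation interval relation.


Approach: apply the irrigation interval relation, interval = SMD / ETc.
interval = 69.8 / 4.31 = 16.2 days
Therefore the irrigation interval = 16.2 days.


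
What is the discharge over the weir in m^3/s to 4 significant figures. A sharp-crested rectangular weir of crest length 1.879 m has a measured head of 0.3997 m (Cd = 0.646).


Approach: apply the rectangular weir equation, Q = (2/3)*Cd*L*sqrt(2g)*H^1.5.
Q = (2/3)*0.646*1.879*sqrt(2*9.81)*0.3997^1.5 = 0.9058 m^3/s
Therefore the discharge over the weir = 0.9058 m^3/s.


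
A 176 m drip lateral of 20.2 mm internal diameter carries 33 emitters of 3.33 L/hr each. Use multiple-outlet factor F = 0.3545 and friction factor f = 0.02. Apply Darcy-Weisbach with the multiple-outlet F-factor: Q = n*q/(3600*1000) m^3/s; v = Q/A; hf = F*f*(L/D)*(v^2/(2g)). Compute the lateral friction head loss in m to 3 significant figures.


Q = 33*3.33/(3600*1000) = 3.0525e-05 m^3/s
A = pi*(20.2e-3/2)^2 = 3.2047e-04 m^2, so v = Q/A = 0.095250 m/s
hf = 0.3545*0.02*(176/0.0202)*(0.095250^2/(2*9.81)) = 0.0286 m
Therefore the lateral friction head loss = 0.0286 m.


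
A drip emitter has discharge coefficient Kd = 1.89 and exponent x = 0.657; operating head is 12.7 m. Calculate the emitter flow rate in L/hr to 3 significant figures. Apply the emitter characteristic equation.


Approach: apply the emitter characteristic equation, q = Kd * h^x.
q = 1.89 * 12.7^0.657 = 10.0 L/hr
Therefore the emitter flow rate = 10.0 L/hr.


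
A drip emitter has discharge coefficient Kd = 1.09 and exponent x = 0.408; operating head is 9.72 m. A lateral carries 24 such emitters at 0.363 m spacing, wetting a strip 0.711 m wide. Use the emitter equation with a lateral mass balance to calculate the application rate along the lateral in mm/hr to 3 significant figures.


Approach: apply the emitter equation with a lateral mass balance, q = Kd*h^x; Q = n*q; rate = Q/(n*spacing*width).
Step 1 — single emitter flow (q = Kd*h^x):
  q = 1.09 * 9.72^0.408 = 2.7567 L/hr
Step 2 — total lateral flow: Q = 24 * 2.7567 = 66.162 L/hr
Step 3 — wetted area: A = 24 * 0.363 * 0.711 = 6.1942 m^2
Step 4 — application rate: Q/A = 66.162/6.1942 = 10.7 mm/hr
Therefore the application rate along the lateral = 10.7 mm/hr.


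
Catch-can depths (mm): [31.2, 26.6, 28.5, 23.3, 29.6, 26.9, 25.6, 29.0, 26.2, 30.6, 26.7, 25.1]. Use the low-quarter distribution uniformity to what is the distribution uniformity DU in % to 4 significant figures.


Approach: apply the low-quarter distribution uniformity, DU = (mean of lowest quarter of readings / overall mean)*100.
sorted lowest 3 of 12: [23.3, 25.1, 25.6] -> mean = 24.6667 mm
overall mean = 27.4417 mm
DU = (24.6667/27.4417)*100 = 89.89 %
Therefore the distribution uniformity DU = 89.89 %.


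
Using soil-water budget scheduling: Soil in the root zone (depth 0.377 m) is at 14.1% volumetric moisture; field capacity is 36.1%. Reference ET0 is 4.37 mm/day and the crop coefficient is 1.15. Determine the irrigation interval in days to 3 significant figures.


Approach: apply soil-water budget scheduling, SMD = (FC-theta)/100*depth*1000; ETc = ET0*Kc; interval = SMD/ETc.
Step 1 — soil moisture deficit:
  SMD = (36.1 - 14.1)/100 * 0.377 * 1000 = 82.940 mm
Step 2 — daily crop ET (ETc = ET0*Kc):
  ETc = 4.37 * 1.15 = 5.0255 mm/day
Step 3 — irrigation interval (SMD/ETc):
  interval = 82.940 / 5.0255 = 16.5 days
Therefore the irrigation interval = 16.5 days.


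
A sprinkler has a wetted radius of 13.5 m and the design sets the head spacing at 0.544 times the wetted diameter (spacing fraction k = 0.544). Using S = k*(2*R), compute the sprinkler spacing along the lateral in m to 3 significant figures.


S = 0.544 * (2 * 13.5) = 14.7 m
Therefore the sprinkler spacing along the lateral = 14.7 m.


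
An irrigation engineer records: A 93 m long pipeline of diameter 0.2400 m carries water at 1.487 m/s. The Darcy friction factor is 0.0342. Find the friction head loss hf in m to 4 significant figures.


Approach: apply the Darcy-Weisbach equation, hf = f*(L/D)*(v^2/(2g)).
hf = 0.0342 * (93/0.2400) * (1.487^2 / (2*9.81))
hf = 1.494 m
Therefore the friction head loss hf = 1.494 m.


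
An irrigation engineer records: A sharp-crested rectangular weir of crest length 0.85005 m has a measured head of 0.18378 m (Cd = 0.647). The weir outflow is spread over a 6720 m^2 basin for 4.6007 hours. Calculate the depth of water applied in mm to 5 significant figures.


Approach: apply the rectangular weir equation with a volume-to-depth conversion, Q = (2/3)*Cd*L*sqrt(2g)*H^1.5; d = Q*t/A * 1000.
Step 1 — weir discharge:
  Q = (2/3)*0.647*0.85005*sqrt(2*9.81)*0.18378^1.5 = 0.1279541 m^3/s
Step 2 — volume: V = 0.1279541 * 4.6007*3600 = 2119.243 m^3
Step 3 — depth: d = V/A * 1000 = 2119.243/6720 * 1000 = 315.36 mm
Therefore the depth of water applied = 315.36 mm.


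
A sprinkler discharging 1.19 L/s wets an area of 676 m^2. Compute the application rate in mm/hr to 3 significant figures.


Approach: apply the application rate relation, rate = (Q/A)*3600.
rate = (1.19 / 676) * 3600 = 6.34 mm/hr
Therefore the application rate = 6.34 mm/hr.


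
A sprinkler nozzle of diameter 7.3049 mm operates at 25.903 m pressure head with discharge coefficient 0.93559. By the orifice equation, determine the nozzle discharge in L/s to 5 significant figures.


Approach: apply the orifice equation, Q = Cd*A*sqrt(2*g*h), A = pi*(d/2)^2.
A = pi*(7.3049e-3/2)^2 = 4.191007e-05 m^2
Q = 0.93559 * 4.191007e-05 * sqrt(2*9.81*25.903) * 1000 = 0.88395 L/s
Therefore the nozzle discharge = 0.88395 L/s.


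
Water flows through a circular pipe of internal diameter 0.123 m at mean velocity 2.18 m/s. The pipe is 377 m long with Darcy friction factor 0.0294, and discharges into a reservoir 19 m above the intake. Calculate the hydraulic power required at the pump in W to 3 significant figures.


Approach: apply continuity + Darcy-Weisbach + hydraulic power, Q = A*v; hf = f*(L/D)*(v^2/(2g)); H = static + hf; P = rho*g*Q*H.
Step 1 — flow rate (continuity, Q = A*v):
  A = pi*(0.123/2)^2 = 0.011882 m^2
  Q = 0.011882 * 2.18 = 0.025903 m^3/s
Step 2 — friction head loss (Darcy-Weisbach):
  hf = 0.0294 * (377/0.123) * (2.18^2 / (2*9.81))
  hf = 21.827 m
Step 3 — total head: H = 19 + 21.827 = 40.827 m
Step 4 — hydraulic power (P = rho*g*Q*H):
  P = 1000 * 9.81 * 0.025903 * 40.827 = 10400 W
Therefore the hydraulic power required at the pump = 10400 W.


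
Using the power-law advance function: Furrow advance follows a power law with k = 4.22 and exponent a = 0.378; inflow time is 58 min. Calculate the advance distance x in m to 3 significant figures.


Approach: apply the power-law advance function, x = k*t^a.
x = 4.22 * 58^0.378 = 19.6 m
Therefore the advance distance x = 19.6 m.


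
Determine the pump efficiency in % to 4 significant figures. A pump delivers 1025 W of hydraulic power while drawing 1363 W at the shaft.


Approach: apply the efficiency ratio, eta = (P_out/P_in)*100.
eta = (1025 / 1363) * 100 = 75.20 %
Therefore the pump efficiency = 75.20 %.


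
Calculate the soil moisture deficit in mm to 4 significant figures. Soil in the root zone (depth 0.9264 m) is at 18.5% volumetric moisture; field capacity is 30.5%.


Approach: apply the soil moisture deficit relation, SMD = (FC - theta)/100 * depth * 1000.
SMD = (30.5 - 18.5)/100 * 0.9264 * 1000 = 111.2 mm
Therefore the soil moisture deficit = 111.2 mm.


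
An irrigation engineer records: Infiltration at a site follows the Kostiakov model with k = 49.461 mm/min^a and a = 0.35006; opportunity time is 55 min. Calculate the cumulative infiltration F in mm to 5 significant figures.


Approach: apply the Kostiakov infiltration equation, F = k*t^a.
F = 49.461 * 55^0.35006 = 201.14 mm
Therefore the cumulative infiltration F = 201.14 mm.


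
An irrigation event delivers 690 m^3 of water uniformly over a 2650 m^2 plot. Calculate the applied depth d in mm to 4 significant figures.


Approach: apply depth from volume over area, d = (V/A)*1000.
d = (690 / 2650) * 1000 = 260.4 mm
Therefore the applied depth d = 260.4 mm.


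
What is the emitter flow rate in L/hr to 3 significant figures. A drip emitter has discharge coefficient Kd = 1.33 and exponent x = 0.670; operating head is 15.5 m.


Approach: apply the emitter characteristic equation, q = Kd * h^x.
q = 1.33 * 15.5^0.670 = 8.34 L/hr
Therefore the emitter flow rate = 8.34 L/hr.


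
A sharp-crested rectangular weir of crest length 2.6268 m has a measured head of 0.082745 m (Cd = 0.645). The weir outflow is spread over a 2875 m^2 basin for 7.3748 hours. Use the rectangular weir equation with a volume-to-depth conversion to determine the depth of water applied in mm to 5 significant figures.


Approach: apply the rectangular weir equation with a volume-to-depth conversion, Q = (2/3)*Cd*L*sqrt(2g)*H^1.5; d = Q*t/A * 1000.
Step 1 — weir discharge:
  Q = (2/3)*0.645*2.6268*sqrt(2*9.81)*0.082745^1.5 = 0.1190851 m^3/s
Step 2 — volume: V = 0.1190851 * 7.3748*3600 = 3161.625 m^3
Step 3 — depth: d = V/A * 1000 = 3161.625/2875 * 1000 = 1099.7 mm
Therefore the depth of water applied = 1099.7 mm.


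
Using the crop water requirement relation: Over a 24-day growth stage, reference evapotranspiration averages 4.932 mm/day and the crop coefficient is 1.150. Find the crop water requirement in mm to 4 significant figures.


Approach: apply the crop water requirement relation, CWR = ET0 * Kc * days.
CWR = 4.932 * 1.150 * 24 = 136.1 mm
Therefore the crop water requirement = 136.1 mm.


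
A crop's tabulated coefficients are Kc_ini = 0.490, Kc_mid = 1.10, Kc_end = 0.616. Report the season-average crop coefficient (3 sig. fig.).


Approach: apply a simple seasonal average, Kc_avg = (Kc_ini + Kc_mid + Kc_end)/3.
Kc_avg = (0.490 + 1.10 + 0.616)/3 = 0.735
Therefore the season-average crop coefficient = 0.735.


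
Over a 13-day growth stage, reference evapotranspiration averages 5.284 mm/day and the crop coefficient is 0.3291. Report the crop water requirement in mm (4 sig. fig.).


Approach: apply the crop water requirement relation, CWR = ET0 * Kc * days.
CWR = 5.284 * 0.3291 * 13 = 22.61 mm
Therefore the crop water requirement = 22.61 mm.


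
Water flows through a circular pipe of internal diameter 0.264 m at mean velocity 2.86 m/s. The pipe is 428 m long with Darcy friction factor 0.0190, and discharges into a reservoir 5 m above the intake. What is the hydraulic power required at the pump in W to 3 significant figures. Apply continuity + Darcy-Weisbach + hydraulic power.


Approach: apply continuity + Darcy-Weisbach + hydraulic power, Q = A*v; hf = f*(L/D)*(v^2/(2g)); H = static + hf; P = rho*g*Q*H.
Step 1 — flow rate (continuity, Q = A*v):
  A = pi*(0.264/2)^2 = 0.054739 m^2
  Q = 0.054739 * 2.86 = 0.15655 m^3/s
Step 2 — friction head loss (Darcy-Weisbach):
  hf = 0.0190 * (428/0.264) * (2.86^2 / (2*9.81))
  hf = 12.842 m
Step 3 — total head: H = 5 + 12.842 = 17.842 m
Step 4 — hydraulic power (P = rho*g*Q*H):
  P = 1000 * 9.81 * 0.15655 * 17.842 = 27400 W
Therefore the hydraulic power required at the pump = 27400 W.
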